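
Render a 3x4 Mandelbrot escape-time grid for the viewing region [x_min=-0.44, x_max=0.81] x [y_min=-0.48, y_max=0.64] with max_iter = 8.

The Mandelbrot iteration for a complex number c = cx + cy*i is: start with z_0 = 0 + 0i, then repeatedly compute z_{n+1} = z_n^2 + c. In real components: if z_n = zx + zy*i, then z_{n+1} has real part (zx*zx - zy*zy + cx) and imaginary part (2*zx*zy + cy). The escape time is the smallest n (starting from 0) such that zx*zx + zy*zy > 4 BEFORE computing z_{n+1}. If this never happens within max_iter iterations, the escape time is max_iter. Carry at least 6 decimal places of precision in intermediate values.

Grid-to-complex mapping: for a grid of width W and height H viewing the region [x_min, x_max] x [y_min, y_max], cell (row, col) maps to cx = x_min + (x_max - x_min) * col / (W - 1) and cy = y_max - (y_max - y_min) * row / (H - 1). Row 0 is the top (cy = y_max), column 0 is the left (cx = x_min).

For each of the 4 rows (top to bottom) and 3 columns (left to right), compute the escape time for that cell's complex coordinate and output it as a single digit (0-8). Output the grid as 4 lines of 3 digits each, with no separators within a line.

Answer: 883
883
883
883

Derivation:
(row=0, col=0): c = -0.4400 + 0.6400i → escape time 8
(row=0, col=1): c = 0.1850 + 0.6400i → escape time 8
(row=0, col=2): c = 0.8100 + 0.6400i → escape time 3
(row=1, col=0): c = -0.4400 + 0.2667i → escape time 8
(row=1, col=1): c = 0.1850 + 0.2667i → escape time 8
(row=1, col=2): c = 0.8100 + 0.2667i → escape time 3
(row=2, col=0): c = -0.4400 + -0.1067i → escape time 8
(row=2, col=1): c = 0.1850 + -0.1067i → escape time 8
(row=2, col=2): c = 0.8100 + -0.1067i → escape time 3
(row=3, col=0): c = -0.4400 + -0.4800i → escape time 8
(row=3, col=1): c = 0.1850 + -0.4800i → escape time 8
(row=3, col=2): c = 0.8100 + -0.4800i → escape time 3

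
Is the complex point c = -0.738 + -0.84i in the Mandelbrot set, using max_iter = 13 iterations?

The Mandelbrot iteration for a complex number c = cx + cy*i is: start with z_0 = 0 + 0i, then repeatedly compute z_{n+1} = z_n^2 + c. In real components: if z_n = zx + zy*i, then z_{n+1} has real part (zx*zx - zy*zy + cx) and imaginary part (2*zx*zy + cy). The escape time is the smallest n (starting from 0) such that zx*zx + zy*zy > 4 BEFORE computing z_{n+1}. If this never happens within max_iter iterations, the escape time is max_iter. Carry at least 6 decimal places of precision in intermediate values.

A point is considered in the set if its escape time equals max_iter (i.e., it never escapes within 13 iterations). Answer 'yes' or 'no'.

z_0 = 0 + 0i, c = -0.7380 + -0.8400i
Iter 1: z = -0.7380 + -0.8400i, |z|^2 = 1.2502
Iter 2: z = -0.8990 + 0.3998i, |z|^2 = 0.9680
Iter 3: z = -0.0898 + -1.5589i, |z|^2 = 2.4382
Iter 4: z = -3.1600 + -0.5602i, |z|^2 = 10.2997
Escaped at iteration 4

Answer: no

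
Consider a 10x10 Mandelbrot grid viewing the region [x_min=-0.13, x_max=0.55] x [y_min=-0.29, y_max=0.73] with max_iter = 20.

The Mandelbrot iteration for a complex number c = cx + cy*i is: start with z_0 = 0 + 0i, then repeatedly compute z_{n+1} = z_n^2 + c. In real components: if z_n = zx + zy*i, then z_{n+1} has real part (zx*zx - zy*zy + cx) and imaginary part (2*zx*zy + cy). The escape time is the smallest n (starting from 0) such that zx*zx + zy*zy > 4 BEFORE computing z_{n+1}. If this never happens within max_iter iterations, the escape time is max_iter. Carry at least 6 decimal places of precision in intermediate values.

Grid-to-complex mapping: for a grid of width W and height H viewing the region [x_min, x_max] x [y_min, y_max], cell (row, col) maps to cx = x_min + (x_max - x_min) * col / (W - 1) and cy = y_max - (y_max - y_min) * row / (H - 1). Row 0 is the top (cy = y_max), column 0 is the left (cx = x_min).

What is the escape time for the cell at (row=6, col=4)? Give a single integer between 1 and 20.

z_0 = 0 + 0i, c = 0.1722 + 0.0500i
Iter 1: z = 0.1722 + 0.0500i, |z|^2 = 0.0322
Iter 2: z = 0.1994 + 0.0672i, |z|^2 = 0.0443
Iter 3: z = 0.2075 + 0.0768i, |z|^2 = 0.0489
Iter 4: z = 0.2094 + 0.0819i, |z|^2 = 0.0505
Iter 5: z = 0.2094 + 0.0843i, |z|^2 = 0.0509
Iter 6: z = 0.2089 + 0.0853i, |z|^2 = 0.0509
Iter 7: z = 0.2086 + 0.0856i, |z|^2 = 0.0509
Iter 8: z = 0.2084 + 0.0857i, |z|^2 = 0.0508
Iter 9: z = 0.2083 + 0.0857i, |z|^2 = 0.0507
Iter 10: z = 0.2083 + 0.0857i, |z|^2 = 0.0507
Iter 11: z = 0.2082 + 0.0857i, |z|^2 = 0.0507
Iter 12: z = 0.2082 + 0.0857i, |z|^2 = 0.0507
Iter 13: z = 0.2082 + 0.0857i, |z|^2 = 0.0507
Iter 14: z = 0.2082 + 0.0857i, |z|^2 = 0.0507
Iter 15: z = 0.2082 + 0.0857i, |z|^2 = 0.0507
Iter 16: z = 0.2082 + 0.0857i, |z|^2 = 0.0507
Iter 17: z = 0.2082 + 0.0857i, |z|^2 = 0.0507
Iter 18: z = 0.2082 + 0.0857i, |z|^2 = 0.0507
Iter 19: z = 0.2082 + 0.0857i, |z|^2 = 0.0507

Answer: 20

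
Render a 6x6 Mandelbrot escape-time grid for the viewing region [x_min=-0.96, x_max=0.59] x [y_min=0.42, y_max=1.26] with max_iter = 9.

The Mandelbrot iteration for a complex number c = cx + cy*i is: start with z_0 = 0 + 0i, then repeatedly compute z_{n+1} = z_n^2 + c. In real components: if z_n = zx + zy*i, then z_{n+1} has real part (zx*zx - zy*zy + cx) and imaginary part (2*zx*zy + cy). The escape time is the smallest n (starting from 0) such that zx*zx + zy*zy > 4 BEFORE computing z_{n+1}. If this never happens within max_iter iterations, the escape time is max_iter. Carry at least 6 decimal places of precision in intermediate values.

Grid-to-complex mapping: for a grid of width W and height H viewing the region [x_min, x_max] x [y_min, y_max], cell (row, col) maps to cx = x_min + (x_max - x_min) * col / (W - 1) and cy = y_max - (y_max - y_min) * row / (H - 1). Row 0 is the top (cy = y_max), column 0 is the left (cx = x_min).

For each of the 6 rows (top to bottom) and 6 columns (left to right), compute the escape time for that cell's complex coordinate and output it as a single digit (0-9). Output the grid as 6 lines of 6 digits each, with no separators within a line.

(row=0, col=0): c = -0.9600 + 1.2600i → escape time 3
(row=0, col=1): c = -0.6500 + 1.2600i → escape time 3
(row=0, col=2): c = -0.3400 + 1.2600i → escape time 3
(row=0, col=3): c = -0.0300 + 1.2600i → escape time 2
(row=0, col=4): c = 0.2800 + 1.2600i → escape time 2
(row=0, col=5): c = 0.5900 + 1.2600i → escape time 2
(row=1, col=0): c = -0.9600 + 1.0920i → escape time 3
(row=1, col=1): c = -0.6500 + 1.0920i → escape time 3
(row=1, col=2): c = -0.3400 + 1.0920i → escape time 4
(row=1, col=3): c = -0.0300 + 1.0920i → escape time 5
(row=1, col=4): c = 0.2800 + 1.0920i → escape time 3
(row=1, col=5): c = 0.5900 + 1.0920i → escape time 2
(row=2, col=0): c = -0.9600 + 0.9240i → escape time 3
(row=2, col=1): c = -0.6500 + 0.9240i → escape time 4
(row=2, col=2): c = -0.3400 + 0.9240i → escape time 5
(row=2, col=3): c = -0.0300 + 0.9240i → escape time 8
(row=2, col=4): c = 0.2800 + 0.9240i → escape time 4
(row=2, col=5): c = 0.5900 + 0.9240i → escape time 2
(row=3, col=0): c = -0.9600 + 0.7560i → escape time 4
(row=3, col=1): c = -0.6500 + 0.7560i → escape time 5
(row=3, col=2): c = -0.3400 + 0.7560i → escape time 8
(row=3, col=3): c = -0.0300 + 0.7560i → escape time 9
(row=3, col=4): c = 0.2800 + 0.7560i → escape time 5
(row=3, col=5): c = 0.5900 + 0.7560i → escape time 3
(row=4, col=0): c = -0.9600 + 0.5880i → escape time 5
(row=4, col=1): c = -0.6500 + 0.5880i → escape time 7
(row=4, col=2): c = -0.3400 + 0.5880i → escape time 9
(row=4, col=3): c = -0.0300 + 0.5880i → escape time 9
(row=4, col=4): c = 0.2800 + 0.5880i → escape time 9
(row=4, col=5): c = 0.5900 + 0.5880i → escape time 3
(row=5, col=0): c = -0.9600 + 0.4200i → escape time 6
(row=5, col=1): c = -0.6500 + 0.4200i → escape time 9
(row=5, col=2): c = -0.3400 + 0.4200i → escape time 9
(row=5, col=3): c = -0.0300 + 0.4200i → escape time 9
(row=5, col=4): c = 0.2800 + 0.4200i → escape time 9
(row=5, col=5): c = 0.5900 + 0.4200i → escape time 4

Answer: 333222
334532
345842
458953
579993
699994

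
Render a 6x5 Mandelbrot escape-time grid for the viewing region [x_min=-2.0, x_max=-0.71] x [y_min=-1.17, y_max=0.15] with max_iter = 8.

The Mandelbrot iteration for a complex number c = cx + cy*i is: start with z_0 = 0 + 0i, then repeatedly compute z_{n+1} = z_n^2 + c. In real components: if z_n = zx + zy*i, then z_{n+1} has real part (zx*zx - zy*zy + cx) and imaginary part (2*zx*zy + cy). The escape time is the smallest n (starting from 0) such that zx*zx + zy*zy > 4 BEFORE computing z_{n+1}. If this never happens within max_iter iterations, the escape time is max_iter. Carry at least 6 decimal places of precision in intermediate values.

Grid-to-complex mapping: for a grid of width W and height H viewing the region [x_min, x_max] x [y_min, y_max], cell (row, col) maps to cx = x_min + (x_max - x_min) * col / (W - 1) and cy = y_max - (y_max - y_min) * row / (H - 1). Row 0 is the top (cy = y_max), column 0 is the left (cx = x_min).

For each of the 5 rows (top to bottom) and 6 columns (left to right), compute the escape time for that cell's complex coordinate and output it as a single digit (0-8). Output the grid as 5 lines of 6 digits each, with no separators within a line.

Answer: 146888
145888
133457
123334
112233

Derivation:
(row=0, col=0): c = -2.0000 + 0.1500i → escape time 1
(row=0, col=1): c = -1.7420 + 0.1500i → escape time 4
(row=0, col=2): c = -1.4840 + 0.1500i → escape time 6
(row=0, col=3): c = -1.2260 + 0.1500i → escape time 8
(row=0, col=4): c = -0.9680 + 0.1500i → escape time 8
(row=0, col=5): c = -0.7100 + 0.1500i → escape time 8
(row=1, col=0): c = -2.0000 + -0.1800i → escape time 1
(row=1, col=1): c = -1.7420 + -0.1800i → escape time 4
(row=1, col=2): c = -1.4840 + -0.1800i → escape time 5
(row=1, col=3): c = -1.2260 + -0.1800i → escape time 8
(row=1, col=4): c = -0.9680 + -0.1800i → escape time 8
(row=1, col=5): c = -0.7100 + -0.1800i → escape time 8
(row=2, col=0): c = -2.0000 + -0.5100i → escape time 1
(row=2, col=1): c = -1.7420 + -0.5100i → escape time 3
(row=2, col=2): c = -1.4840 + -0.5100i → escape time 3
(row=2, col=3): c = -1.2260 + -0.5100i → escape time 4
(row=2, col=4): c = -0.9680 + -0.5100i → escape time 5
(row=2, col=5): c = -0.7100 + -0.5100i → escape time 7
(row=3, col=0): c = -2.0000 + -0.8400i → escape time 1
(row=3, col=1): c = -1.7420 + -0.8400i → escape time 2
(row=3, col=2): c = -1.4840 + -0.8400i → escape time 3
(row=3, col=3): c = -1.2260 + -0.8400i → escape time 3
(row=3, col=4): c = -0.9680 + -0.8400i → escape time 3
(row=3, col=5): c = -0.7100 + -0.8400i → escape time 4
(row=4, col=0): c = -2.0000 + -1.1700i → escape time 1
(row=4, col=1): c = -1.7420 + -1.1700i → escape time 1
(row=4, col=2): c = -1.4840 + -1.1700i → escape time 2
(row=4, col=3): c = -1.2260 + -1.1700i → escape time 2
(row=4, col=4): c = -0.9680 + -1.1700i → escape time 3
(row=4, col=5): c = -0.7100 + -1.1700i → escape time 3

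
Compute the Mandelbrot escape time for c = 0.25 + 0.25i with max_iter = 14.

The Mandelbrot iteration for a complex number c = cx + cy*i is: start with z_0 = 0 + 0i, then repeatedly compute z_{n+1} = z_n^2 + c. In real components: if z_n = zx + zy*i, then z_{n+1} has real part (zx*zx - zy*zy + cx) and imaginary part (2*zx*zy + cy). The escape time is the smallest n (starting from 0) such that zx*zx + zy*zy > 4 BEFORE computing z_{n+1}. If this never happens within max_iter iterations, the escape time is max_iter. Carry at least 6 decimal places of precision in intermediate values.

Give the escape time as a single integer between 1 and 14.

Answer: 14

Derivation:
z_0 = 0 + 0i, c = 0.2500 + 0.2500i
Iter 1: z = 0.2500 + 0.2500i, |z|^2 = 0.1250
Iter 2: z = 0.2500 + 0.3750i, |z|^2 = 0.2031
Iter 3: z = 0.1719 + 0.4375i, |z|^2 = 0.2209
Iter 4: z = 0.0881 + 0.4004i, |z|^2 = 0.1681
Iter 5: z = 0.0975 + 0.3206i, |z|^2 = 0.1123
Iter 6: z = 0.1567 + 0.3125i, |z|^2 = 0.1222
Iter 7: z = 0.1769 + 0.3479i, |z|^2 = 0.1524
Iter 8: z = 0.1602 + 0.3731i, |z|^2 = 0.1649
Iter 9: z = 0.1365 + 0.3696i, |z|^2 = 0.1552
Iter 10: z = 0.1320 + 0.3509i, |z|^2 = 0.1405
Iter 11: z = 0.1443 + 0.3427i, |z|^2 = 0.1382
Iter 12: z = 0.1534 + 0.3489i, |z|^2 = 0.1453
Iter 13: z = 0.1518 + 0.3571i, |z|^2 = 0.1505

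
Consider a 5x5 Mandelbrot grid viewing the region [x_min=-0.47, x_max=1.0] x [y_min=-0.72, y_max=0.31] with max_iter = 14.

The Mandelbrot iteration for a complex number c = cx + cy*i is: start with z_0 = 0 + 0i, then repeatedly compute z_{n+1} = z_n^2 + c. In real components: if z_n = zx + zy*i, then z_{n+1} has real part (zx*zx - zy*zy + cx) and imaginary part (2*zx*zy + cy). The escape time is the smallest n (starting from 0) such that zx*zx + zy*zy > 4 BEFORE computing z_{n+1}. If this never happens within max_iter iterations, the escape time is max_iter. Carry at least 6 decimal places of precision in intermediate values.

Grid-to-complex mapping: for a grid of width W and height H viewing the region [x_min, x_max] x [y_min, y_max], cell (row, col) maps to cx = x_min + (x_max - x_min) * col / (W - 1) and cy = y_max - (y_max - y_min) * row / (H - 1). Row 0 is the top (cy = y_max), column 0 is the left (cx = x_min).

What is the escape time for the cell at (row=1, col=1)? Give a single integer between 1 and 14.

Answer: 14

Derivation:
z_0 = 0 + 0i, c = -0.1025 + 0.0525i
Iter 1: z = -0.1025 + 0.0525i, |z|^2 = 0.0133
Iter 2: z = -0.0947 + 0.0417i, |z|^2 = 0.0107
Iter 3: z = -0.0953 + 0.0446i, |z|^2 = 0.0111
Iter 4: z = -0.0954 + 0.0440i, |z|^2 = 0.0110
Iter 5: z = -0.0953 + 0.0441i, |z|^2 = 0.0110
Iter 6: z = -0.0954 + 0.0441i, |z|^2 = 0.0110
Iter 7: z = -0.0954 + 0.0441i, |z|^2 = 0.0110
Iter 8: z = -0.0954 + 0.0441i, |z|^2 = 0.0110
Iter 9: z = -0.0954 + 0.0441i, |z|^2 = 0.0110
Iter 10: z = -0.0954 + 0.0441i, |z|^2 = 0.0110
Iter 11: z = -0.0954 + 0.0441i, |z|^2 = 0.0110
Iter 12: z = -0.0954 + 0.0441i, |z|^2 = 0.0110
Iter 13: z = -0.0954 + 0.0441i, |z|^2 = 0.0110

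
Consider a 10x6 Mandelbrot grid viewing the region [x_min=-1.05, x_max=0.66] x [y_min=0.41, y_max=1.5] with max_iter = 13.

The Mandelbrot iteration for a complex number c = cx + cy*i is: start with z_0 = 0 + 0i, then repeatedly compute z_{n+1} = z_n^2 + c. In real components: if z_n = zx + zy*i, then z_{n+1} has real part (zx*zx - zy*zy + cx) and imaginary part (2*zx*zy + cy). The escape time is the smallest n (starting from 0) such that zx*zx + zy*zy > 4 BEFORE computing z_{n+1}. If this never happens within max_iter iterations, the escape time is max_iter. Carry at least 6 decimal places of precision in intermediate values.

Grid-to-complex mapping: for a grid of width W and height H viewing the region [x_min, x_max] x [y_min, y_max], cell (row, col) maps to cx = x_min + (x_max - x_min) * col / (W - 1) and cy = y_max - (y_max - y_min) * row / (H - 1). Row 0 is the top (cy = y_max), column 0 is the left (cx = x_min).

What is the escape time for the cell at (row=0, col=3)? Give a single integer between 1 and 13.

z_0 = 0 + 0i, c = -0.4800 + 1.5000i
Iter 1: z = -0.4800 + 1.5000i, |z|^2 = 2.4804
Iter 2: z = -2.4996 + 0.0600i, |z|^2 = 6.2516
Escaped at iteration 2

Answer: 2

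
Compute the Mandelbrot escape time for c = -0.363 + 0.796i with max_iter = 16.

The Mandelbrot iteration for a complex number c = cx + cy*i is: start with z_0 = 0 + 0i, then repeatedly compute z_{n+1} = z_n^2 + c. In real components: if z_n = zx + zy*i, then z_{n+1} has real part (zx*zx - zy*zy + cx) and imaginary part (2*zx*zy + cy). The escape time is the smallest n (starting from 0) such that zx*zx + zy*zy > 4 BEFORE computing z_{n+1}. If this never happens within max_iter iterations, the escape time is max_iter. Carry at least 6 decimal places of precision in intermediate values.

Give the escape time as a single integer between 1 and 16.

Answer: 7

Derivation:
z_0 = 0 + 0i, c = -0.3630 + 0.7960i
Iter 1: z = -0.3630 + 0.7960i, |z|^2 = 0.7654
Iter 2: z = -0.8648 + 0.2181i, |z|^2 = 0.7955
Iter 3: z = 0.3374 + 0.4187i, |z|^2 = 0.2892
Iter 4: z = -0.4245 + 1.0786i, |z|^2 = 1.3435
Iter 5: z = -1.3461 + -0.1197i, |z|^2 = 1.8263
Iter 6: z = 1.4346 + 1.1183i, |z|^2 = 3.3088
Iter 7: z = 0.4444 + 4.0048i, |z|^2 = 16.2357
Escaped at iteration 7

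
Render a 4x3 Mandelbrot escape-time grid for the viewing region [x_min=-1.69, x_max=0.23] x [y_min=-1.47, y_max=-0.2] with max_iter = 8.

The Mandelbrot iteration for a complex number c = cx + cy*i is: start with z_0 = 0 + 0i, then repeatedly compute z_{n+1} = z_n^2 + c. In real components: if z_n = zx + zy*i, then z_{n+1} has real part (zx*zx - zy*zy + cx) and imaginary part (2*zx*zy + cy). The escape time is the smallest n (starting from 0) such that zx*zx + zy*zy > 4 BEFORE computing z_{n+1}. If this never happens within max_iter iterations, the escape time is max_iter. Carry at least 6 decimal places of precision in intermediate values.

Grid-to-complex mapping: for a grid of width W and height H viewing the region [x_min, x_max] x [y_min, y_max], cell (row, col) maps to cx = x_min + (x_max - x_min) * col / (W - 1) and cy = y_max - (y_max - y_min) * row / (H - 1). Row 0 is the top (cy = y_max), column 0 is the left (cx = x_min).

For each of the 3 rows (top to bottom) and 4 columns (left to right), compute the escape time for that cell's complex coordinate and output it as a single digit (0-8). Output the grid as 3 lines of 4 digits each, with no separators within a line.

(row=0, col=0): c = -1.6900 + -0.2000i → escape time 4
(row=0, col=1): c = -1.0500 + -0.2000i → escape time 8
(row=0, col=2): c = -0.4100 + -0.2000i → escape time 8
(row=0, col=3): c = 0.2300 + -0.2000i → escape time 8
(row=1, col=0): c = -1.6900 + -0.8350i → escape time 2
(row=1, col=1): c = -1.0500 + -0.8350i → escape time 3
(row=1, col=2): c = -0.4100 + -0.8350i → escape time 6
(row=1, col=3): c = 0.2300 + -0.8350i → escape time 5
(row=2, col=0): c = -1.6900 + -1.4700i → escape time 1
(row=2, col=1): c = -1.0500 + -1.4700i → escape time 2
(row=2, col=2): c = -0.4100 + -1.4700i → escape time 2
(row=2, col=3): c = 0.2300 + -1.4700i → escape time 2

Answer: 4888
2365
1222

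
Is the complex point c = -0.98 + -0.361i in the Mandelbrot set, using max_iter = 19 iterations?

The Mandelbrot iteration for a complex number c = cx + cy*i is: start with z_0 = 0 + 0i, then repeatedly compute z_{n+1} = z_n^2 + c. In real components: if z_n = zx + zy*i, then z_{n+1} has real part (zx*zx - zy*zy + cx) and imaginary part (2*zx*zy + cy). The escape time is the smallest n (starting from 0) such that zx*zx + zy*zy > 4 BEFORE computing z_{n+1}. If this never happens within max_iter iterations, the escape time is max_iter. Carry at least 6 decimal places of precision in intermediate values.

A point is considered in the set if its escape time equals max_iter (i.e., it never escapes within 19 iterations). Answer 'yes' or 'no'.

Answer: no

Derivation:
z_0 = 0 + 0i, c = -0.9800 + -0.3610i
Iter 1: z = -0.9800 + -0.3610i, |z|^2 = 1.0907
Iter 2: z = -0.1499 + 0.3466i, |z|^2 = 0.1426
Iter 3: z = -1.0776 + -0.4649i, |z|^2 = 1.3774
Iter 4: z = -0.0349 + 0.6410i, |z|^2 = 0.4121
Iter 5: z = -1.3897 + -0.4057i, |z|^2 = 2.0958
Iter 6: z = 0.7866 + 0.7666i, |z|^2 = 1.2064
Iter 7: z = -0.9489 + 0.8450i, |z|^2 = 1.6143
Iter 8: z = -0.7936 + -1.9646i, |z|^2 = 4.4893
Escaped at iteration 8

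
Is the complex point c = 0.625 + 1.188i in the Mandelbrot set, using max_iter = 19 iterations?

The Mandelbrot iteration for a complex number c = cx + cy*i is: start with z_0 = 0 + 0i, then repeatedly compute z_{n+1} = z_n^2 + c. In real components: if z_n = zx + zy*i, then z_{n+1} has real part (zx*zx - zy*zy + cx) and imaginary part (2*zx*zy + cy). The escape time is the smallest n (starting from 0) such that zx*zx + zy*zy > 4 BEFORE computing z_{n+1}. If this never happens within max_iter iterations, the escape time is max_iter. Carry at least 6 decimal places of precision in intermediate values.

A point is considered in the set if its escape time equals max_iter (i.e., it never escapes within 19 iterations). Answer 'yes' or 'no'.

Answer: no

Derivation:
z_0 = 0 + 0i, c = 0.6250 + 1.1880i
Iter 1: z = 0.6250 + 1.1880i, |z|^2 = 1.8020
Iter 2: z = -0.3957 + 2.6730i, |z|^2 = 7.3015
Escaped at iteration 2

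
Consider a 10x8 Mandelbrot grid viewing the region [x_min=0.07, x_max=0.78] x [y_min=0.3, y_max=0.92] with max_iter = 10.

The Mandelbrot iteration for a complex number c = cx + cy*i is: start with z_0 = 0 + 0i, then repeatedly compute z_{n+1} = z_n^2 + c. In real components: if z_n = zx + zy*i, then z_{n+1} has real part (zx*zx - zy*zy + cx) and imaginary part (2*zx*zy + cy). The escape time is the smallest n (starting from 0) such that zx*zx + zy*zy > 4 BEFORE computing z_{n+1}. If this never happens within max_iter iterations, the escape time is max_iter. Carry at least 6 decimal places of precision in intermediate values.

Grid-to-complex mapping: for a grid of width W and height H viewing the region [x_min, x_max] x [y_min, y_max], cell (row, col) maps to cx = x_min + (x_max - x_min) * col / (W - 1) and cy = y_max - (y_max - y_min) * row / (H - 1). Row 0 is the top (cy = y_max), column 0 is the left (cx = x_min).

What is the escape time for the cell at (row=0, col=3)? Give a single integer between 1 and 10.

z_0 = 0 + 0i, c = 0.3067 + 0.9200i
Iter 1: z = 0.3067 + 0.9200i, |z|^2 = 0.9404
Iter 2: z = -0.4457 + 1.4843i, |z|^2 = 2.4017
Iter 3: z = -1.6977 + -0.4030i, |z|^2 = 3.0448
Iter 4: z = 3.0266 + 2.2885i, |z|^2 = 14.3974
Escaped at iteration 4

Answer: 4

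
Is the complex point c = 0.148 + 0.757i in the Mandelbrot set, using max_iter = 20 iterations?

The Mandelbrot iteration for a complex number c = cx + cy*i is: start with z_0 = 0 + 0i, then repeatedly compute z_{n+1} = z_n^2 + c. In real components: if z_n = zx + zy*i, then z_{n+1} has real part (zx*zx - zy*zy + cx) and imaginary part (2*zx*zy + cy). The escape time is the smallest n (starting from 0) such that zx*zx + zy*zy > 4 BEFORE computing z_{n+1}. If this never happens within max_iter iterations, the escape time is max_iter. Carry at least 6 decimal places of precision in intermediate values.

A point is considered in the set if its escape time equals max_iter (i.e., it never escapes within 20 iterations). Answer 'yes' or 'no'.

Answer: no

Derivation:
z_0 = 0 + 0i, c = 0.1480 + 0.7570i
Iter 1: z = 0.1480 + 0.7570i, |z|^2 = 0.5950
Iter 2: z = -0.4031 + 0.9811i, |z|^2 = 1.1250
Iter 3: z = -0.6520 + -0.0340i, |z|^2 = 0.4262
Iter 4: z = 0.5719 + 0.8014i, |z|^2 = 0.9693
Iter 5: z = -0.1671 + 1.6736i, |z|^2 = 2.8290
Iter 6: z = -2.6251 + 0.1976i, |z|^2 = 6.9303
Escaped at iteration 6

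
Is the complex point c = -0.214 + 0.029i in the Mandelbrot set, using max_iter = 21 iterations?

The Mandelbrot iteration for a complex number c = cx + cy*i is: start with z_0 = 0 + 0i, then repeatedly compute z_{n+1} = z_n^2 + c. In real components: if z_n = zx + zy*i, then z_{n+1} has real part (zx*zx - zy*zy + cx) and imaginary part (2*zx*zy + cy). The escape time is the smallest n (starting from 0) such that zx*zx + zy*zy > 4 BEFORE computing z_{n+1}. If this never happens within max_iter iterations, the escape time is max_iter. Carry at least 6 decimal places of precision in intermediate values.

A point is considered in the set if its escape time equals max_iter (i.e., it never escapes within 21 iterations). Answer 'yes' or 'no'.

Answer: yes

Derivation:
z_0 = 0 + 0i, c = -0.2140 + 0.0290i
Iter 1: z = -0.2140 + 0.0290i, |z|^2 = 0.0466
Iter 2: z = -0.1690 + 0.0166i, |z|^2 = 0.0289
Iter 3: z = -0.1857 + 0.0234i, |z|^2 = 0.0350
Iter 4: z = -0.1801 + 0.0203i, |z|^2 = 0.0328
Iter 5: z = -0.1820 + 0.0217i, |z|^2 = 0.0336
Iter 6: z = -0.1813 + 0.0211i, |z|^2 = 0.0333
Iter 7: z = -0.1816 + 0.0213i, |z|^2 = 0.0334
Iter 8: z = -0.1815 + 0.0212i, |z|^2 = 0.0334
Iter 9: z = -0.1815 + 0.0213i, |z|^2 = 0.0334
Iter 10: z = -0.1815 + 0.0213i, |z|^2 = 0.0334
Iter 11: z = -0.1815 + 0.0213i, |z|^2 = 0.0334
Iter 12: z = -0.1815 + 0.0213i, |z|^2 = 0.0334
Iter 13: z = -0.1815 + 0.0213i, |z|^2 = 0.0334
Iter 14: z = -0.1815 + 0.0213i, |z|^2 = 0.0334
Iter 15: z = -0.1815 + 0.0213i, |z|^2 = 0.0334
Iter 16: z = -0.1815 + 0.0213i, |z|^2 = 0.0334
Iter 17: z = -0.1815 + 0.0213i, |z|^2 = 0.0334
Iter 18: z = -0.1815 + 0.0213i, |z|^2 = 0.0334
Iter 19: z = -0.1815 + 0.0213i, |z|^2 = 0.0334
Iter 20: z = -0.1815 + 0.0213i, |z|^2 = 0.0334
Did not escape in 21 iterations → in set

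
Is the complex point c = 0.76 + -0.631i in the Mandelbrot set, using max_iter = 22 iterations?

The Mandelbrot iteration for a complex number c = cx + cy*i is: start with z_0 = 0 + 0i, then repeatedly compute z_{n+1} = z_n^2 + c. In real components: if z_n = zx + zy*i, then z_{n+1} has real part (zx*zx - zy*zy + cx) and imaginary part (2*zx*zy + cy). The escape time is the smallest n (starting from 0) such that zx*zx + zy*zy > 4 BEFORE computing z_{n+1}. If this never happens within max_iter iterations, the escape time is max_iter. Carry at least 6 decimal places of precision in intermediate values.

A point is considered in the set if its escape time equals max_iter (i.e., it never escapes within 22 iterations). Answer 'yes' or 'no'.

z_0 = 0 + 0i, c = 0.7600 + -0.6310i
Iter 1: z = 0.7600 + -0.6310i, |z|^2 = 0.9758
Iter 2: z = 0.9394 + -1.5901i, |z|^2 = 3.4110
Iter 3: z = -0.8859 + -3.6186i, |z|^2 = 13.8794
Escaped at iteration 3

Answer: no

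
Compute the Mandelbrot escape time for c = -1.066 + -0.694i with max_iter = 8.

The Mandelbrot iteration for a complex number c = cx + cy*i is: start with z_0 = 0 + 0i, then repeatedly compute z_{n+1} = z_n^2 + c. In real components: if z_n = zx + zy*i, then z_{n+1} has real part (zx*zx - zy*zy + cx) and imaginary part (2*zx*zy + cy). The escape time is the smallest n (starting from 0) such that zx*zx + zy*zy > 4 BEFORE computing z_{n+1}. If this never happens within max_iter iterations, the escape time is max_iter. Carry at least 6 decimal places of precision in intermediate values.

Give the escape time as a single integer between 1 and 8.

Answer: 3

Derivation:
z_0 = 0 + 0i, c = -1.0660 + -0.6940i
Iter 1: z = -1.0660 + -0.6940i, |z|^2 = 1.6180
Iter 2: z = -0.4113 + 0.7856i, |z|^2 = 0.7863
Iter 3: z = -1.5140 + -1.3402i, |z|^2 = 4.0884
Escaped at iteration 3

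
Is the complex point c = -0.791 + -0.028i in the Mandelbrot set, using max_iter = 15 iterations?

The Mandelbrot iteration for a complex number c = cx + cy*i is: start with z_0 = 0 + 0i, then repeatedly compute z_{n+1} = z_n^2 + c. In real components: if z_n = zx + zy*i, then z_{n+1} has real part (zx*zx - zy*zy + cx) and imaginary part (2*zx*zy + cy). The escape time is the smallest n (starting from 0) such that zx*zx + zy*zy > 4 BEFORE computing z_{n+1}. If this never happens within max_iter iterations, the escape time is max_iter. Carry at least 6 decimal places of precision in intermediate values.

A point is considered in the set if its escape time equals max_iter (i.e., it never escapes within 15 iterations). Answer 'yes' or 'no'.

z_0 = 0 + 0i, c = -0.7910 + -0.0280i
Iter 1: z = -0.7910 + -0.0280i, |z|^2 = 0.6265
Iter 2: z = -0.1661 + 0.0163i, |z|^2 = 0.0279
Iter 3: z = -0.7637 + -0.0334i, |z|^2 = 0.5843
Iter 4: z = -0.2089 + 0.0230i, |z|^2 = 0.0442
Iter 5: z = -0.7479 + -0.0376i, |z|^2 = 0.5607
Iter 6: z = -0.2331 + 0.0283i, |z|^2 = 0.0551
Iter 7: z = -0.7375 + -0.0412i, |z|^2 = 0.5456
Iter 8: z = -0.2488 + 0.0327i, |z|^2 = 0.0630
Iter 9: z = -0.7302 + -0.0443i, |z|^2 = 0.5351
Iter 10: z = -0.2598 + 0.0367i, |z|^2 = 0.0689
Iter 11: z = -0.7248 + -0.0471i, |z|^2 = 0.5276
Iter 12: z = -0.2678 + 0.0402i, |z|^2 = 0.0734
Iter 13: z = -0.7209 + -0.0495i, |z|^2 = 0.5221
Iter 14: z = -0.2738 + 0.0434i, |z|^2 = 0.0768
Did not escape in 15 iterations → in set

Answer: yes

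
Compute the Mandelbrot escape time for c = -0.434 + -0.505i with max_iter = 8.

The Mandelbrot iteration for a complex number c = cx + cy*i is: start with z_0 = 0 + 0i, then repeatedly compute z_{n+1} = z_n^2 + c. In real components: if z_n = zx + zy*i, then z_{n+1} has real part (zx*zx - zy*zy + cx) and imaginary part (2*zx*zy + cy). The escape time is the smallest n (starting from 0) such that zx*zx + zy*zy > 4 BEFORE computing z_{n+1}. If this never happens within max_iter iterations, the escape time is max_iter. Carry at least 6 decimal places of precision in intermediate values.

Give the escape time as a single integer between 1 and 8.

Answer: 8

Derivation:
z_0 = 0 + 0i, c = -0.4340 + -0.5050i
Iter 1: z = -0.4340 + -0.5050i, |z|^2 = 0.4434
Iter 2: z = -0.5007 + -0.0667i, |z|^2 = 0.2551
Iter 3: z = -0.1878 + -0.4383i, |z|^2 = 0.2273
Iter 4: z = -0.5908 + -0.3404i, |z|^2 = 0.4649
Iter 5: z = -0.2008 + -0.1028i, |z|^2 = 0.0509
Iter 6: z = -0.4042 + -0.4637i, |z|^2 = 0.3784
Iter 7: z = -0.4856 + -0.1301i, |z|^2 = 0.2528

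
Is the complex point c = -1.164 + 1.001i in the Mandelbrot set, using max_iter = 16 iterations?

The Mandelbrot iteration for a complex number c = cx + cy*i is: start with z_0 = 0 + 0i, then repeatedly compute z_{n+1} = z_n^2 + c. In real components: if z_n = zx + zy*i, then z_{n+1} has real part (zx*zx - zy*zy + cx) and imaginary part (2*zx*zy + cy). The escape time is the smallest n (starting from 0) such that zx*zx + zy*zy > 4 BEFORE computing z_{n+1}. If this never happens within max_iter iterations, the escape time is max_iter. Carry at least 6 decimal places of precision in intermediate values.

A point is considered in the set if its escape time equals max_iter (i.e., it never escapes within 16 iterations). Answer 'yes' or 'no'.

z_0 = 0 + 0i, c = -1.1640 + 1.0010i
Iter 1: z = -1.1640 + 1.0010i, |z|^2 = 2.3569
Iter 2: z = -0.8111 + -1.3293i, |z|^2 = 2.4250
Iter 3: z = -2.2732 + 3.1574i, |z|^2 = 15.1370
Escaped at iteration 3

Answer: no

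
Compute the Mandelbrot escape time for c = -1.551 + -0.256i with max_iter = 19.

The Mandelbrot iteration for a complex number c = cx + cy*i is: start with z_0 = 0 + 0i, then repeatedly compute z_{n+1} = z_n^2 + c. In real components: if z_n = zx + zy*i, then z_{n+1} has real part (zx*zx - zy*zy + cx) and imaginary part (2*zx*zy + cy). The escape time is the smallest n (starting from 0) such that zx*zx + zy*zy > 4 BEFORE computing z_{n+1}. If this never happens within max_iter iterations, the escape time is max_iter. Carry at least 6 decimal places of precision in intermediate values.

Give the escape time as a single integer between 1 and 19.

Answer: 5

Derivation:
z_0 = 0 + 0i, c = -1.5510 + -0.2560i
Iter 1: z = -1.5510 + -0.2560i, |z|^2 = 2.4711
Iter 2: z = 0.7891 + 0.5381i, |z|^2 = 0.9122
Iter 3: z = -1.2179 + 0.5932i, |z|^2 = 1.8353
Iter 4: z = -0.4195 + -1.7010i, |z|^2 = 3.0694
Iter 5: z = -4.2684 + 1.1712i, |z|^2 = 19.5907
Escaped at iteration 5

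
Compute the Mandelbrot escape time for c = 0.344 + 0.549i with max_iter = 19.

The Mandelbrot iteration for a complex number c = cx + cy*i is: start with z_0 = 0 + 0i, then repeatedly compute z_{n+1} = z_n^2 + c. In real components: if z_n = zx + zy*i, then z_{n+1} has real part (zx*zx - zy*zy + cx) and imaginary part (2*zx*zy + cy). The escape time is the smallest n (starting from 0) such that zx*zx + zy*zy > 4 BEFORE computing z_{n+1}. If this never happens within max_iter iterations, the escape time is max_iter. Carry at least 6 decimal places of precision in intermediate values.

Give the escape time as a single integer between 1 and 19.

z_0 = 0 + 0i, c = 0.3440 + 0.5490i
Iter 1: z = 0.3440 + 0.5490i, |z|^2 = 0.4197
Iter 2: z = 0.1609 + 0.9267i, |z|^2 = 0.8847
Iter 3: z = -0.4889 + 0.8473i, |z|^2 = 0.9569
Iter 4: z = -0.1349 + -0.2795i, |z|^2 = 0.0963
Iter 5: z = 0.2841 + 0.6244i, |z|^2 = 0.4706
Iter 6: z = 0.0349 + 0.9038i, |z|^2 = 0.8180
Iter 7: z = -0.4716 + 0.6120i, |z|^2 = 0.5969
Iter 8: z = 0.1918 + -0.0282i, |z|^2 = 0.0376
Iter 9: z = 0.3800 + 0.5382i, |z|^2 = 0.4340
Iter 10: z = 0.1988 + 0.9580i, |z|^2 = 0.9573
Iter 11: z = -0.5343 + 0.9298i, |z|^2 = 1.1501
Iter 12: z = -0.2351 + -0.4446i, |z|^2 = 0.2530
Iter 13: z = 0.2016 + 0.7581i, |z|^2 = 0.6153
Iter 14: z = -0.1900 + 0.8547i, |z|^2 = 0.7666
Iter 15: z = -0.3503 + 0.2241i, |z|^2 = 0.1730
Iter 16: z = 0.4165 + 0.3920i, |z|^2 = 0.3271
Iter 17: z = 0.3638 + 0.8755i, |z|^2 = 0.8989
Iter 18: z = -0.2901 + 1.1861i, |z|^2 = 1.4909

Answer: 19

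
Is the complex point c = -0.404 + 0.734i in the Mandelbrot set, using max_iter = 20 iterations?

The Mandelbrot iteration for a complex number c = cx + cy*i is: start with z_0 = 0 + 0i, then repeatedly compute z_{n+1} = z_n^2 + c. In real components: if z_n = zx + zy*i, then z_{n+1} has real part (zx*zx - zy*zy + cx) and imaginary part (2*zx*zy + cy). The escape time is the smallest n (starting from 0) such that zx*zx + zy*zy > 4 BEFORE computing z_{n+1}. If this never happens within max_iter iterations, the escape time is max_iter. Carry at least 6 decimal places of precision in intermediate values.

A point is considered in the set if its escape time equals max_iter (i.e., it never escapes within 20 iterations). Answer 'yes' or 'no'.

Answer: no

Derivation:
z_0 = 0 + 0i, c = -0.4040 + 0.7340i
Iter 1: z = -0.4040 + 0.7340i, |z|^2 = 0.7020
Iter 2: z = -0.7795 + 0.1409i, |z|^2 = 0.6275
Iter 3: z = 0.1838 + 0.5143i, |z|^2 = 0.2983
Iter 4: z = -0.6347 + 0.9231i, |z|^2 = 1.2549
Iter 5: z = -0.8532 + -0.4377i, |z|^2 = 0.9196
Iter 6: z = 0.1324 + 1.4810i, |z|^2 = 2.2108
Iter 7: z = -2.5798 + 1.1261i, |z|^2 = 7.9234
Escaped at iteration 7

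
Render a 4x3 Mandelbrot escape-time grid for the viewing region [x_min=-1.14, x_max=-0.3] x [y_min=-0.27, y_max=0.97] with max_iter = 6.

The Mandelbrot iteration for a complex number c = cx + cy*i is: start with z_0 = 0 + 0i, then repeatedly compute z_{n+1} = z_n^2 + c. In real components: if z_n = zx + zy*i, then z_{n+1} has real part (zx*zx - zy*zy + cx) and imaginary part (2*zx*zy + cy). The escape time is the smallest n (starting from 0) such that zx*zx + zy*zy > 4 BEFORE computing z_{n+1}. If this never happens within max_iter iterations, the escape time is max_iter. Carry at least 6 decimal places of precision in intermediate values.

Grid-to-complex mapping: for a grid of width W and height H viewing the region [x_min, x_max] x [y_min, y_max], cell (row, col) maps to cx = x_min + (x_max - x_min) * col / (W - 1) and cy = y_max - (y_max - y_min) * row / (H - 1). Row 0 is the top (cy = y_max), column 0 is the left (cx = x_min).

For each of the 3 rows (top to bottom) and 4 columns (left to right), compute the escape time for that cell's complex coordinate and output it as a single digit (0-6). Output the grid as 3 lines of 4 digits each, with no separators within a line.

(row=0, col=0): c = -1.1400 + 0.9700i → escape time 3
(row=0, col=1): c = -0.8600 + 0.9700i → escape time 3
(row=0, col=2): c = -0.5800 + 0.9700i → escape time 4
(row=0, col=3): c = -0.3000 + 0.9700i → escape time 5
(row=1, col=0): c = -1.1400 + 0.3500i → escape time 6
(row=1, col=1): c = -0.8600 + 0.3500i → escape time 6
(row=1, col=2): c = -0.5800 + 0.3500i → escape time 6
(row=1, col=3): c = -0.3000 + 0.3500i → escape time 6
(row=2, col=0): c = -1.1400 + -0.2700i → escape time 6
(row=2, col=1): c = -0.8600 + -0.2700i → escape time 6
(row=2, col=2): c = -0.5800 + -0.2700i → escape time 6
(row=2, col=3): c = -0.3000 + -0.2700i → escape time 6

Answer: 3345
6666
6666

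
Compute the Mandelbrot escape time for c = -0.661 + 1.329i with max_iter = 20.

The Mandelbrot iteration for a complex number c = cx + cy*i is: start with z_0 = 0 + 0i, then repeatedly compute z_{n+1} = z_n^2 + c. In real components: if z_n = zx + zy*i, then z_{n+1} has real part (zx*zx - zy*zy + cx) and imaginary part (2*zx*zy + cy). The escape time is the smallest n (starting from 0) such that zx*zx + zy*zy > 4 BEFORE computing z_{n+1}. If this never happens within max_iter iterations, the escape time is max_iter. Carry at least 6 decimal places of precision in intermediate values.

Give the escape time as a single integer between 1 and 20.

Answer: 2

Derivation:
z_0 = 0 + 0i, c = -0.6610 + 1.3290i
Iter 1: z = -0.6610 + 1.3290i, |z|^2 = 2.2032
Iter 2: z = -1.9903 + -0.4279i, |z|^2 = 4.1445
Escaped at iteration 2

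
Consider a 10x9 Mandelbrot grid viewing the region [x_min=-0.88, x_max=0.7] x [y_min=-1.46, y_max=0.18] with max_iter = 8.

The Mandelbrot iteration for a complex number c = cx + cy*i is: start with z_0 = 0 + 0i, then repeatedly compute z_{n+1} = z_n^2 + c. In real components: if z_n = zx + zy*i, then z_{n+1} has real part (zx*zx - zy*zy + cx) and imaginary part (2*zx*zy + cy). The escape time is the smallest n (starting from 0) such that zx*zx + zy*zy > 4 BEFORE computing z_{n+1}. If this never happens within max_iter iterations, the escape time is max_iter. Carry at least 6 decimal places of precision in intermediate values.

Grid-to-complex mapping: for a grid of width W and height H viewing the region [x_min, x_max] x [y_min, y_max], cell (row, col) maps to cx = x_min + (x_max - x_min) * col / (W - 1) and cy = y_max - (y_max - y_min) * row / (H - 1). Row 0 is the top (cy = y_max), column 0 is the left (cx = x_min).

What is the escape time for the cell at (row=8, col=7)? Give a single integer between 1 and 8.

z_0 = 0 + 0i, c = 0.3489 + -1.4600i
Iter 1: z = 0.3489 + -1.4600i, |z|^2 = 2.2533
Iter 2: z = -1.6610 + -2.4788i, |z|^2 = 8.9031
Escaped at iteration 2

Answer: 2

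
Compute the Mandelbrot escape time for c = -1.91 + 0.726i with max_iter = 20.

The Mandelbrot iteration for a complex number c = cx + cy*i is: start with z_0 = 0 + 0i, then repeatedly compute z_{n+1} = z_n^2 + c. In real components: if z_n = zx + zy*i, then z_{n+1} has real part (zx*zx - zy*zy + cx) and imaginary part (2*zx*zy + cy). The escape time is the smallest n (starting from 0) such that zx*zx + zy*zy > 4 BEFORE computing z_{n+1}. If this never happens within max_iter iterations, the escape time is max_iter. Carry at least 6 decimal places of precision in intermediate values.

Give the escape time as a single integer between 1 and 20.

z_0 = 0 + 0i, c = -1.9100 + 0.7260i
Iter 1: z = -1.9100 + 0.7260i, |z|^2 = 4.1752
Escaped at iteration 1

Answer: 1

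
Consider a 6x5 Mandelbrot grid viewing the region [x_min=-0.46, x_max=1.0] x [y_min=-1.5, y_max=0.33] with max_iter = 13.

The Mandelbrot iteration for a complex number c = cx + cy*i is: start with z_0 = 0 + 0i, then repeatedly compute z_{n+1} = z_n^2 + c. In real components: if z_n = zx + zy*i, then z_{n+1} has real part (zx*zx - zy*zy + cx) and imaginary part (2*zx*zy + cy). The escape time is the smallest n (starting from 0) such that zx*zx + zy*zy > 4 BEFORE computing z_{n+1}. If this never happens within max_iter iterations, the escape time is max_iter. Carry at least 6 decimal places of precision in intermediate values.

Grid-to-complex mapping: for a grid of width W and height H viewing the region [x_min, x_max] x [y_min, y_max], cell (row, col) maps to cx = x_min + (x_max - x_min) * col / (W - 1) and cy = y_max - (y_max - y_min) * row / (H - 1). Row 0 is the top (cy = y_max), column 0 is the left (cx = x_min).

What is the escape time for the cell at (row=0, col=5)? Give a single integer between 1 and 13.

Answer: 2

Derivation:
z_0 = 0 + 0i, c = 1.0000 + 0.3300i
Iter 1: z = 1.0000 + 0.3300i, |z|^2 = 1.1089
Iter 2: z = 1.8911 + 0.9900i, |z|^2 = 4.5564
Escaped at iteration 2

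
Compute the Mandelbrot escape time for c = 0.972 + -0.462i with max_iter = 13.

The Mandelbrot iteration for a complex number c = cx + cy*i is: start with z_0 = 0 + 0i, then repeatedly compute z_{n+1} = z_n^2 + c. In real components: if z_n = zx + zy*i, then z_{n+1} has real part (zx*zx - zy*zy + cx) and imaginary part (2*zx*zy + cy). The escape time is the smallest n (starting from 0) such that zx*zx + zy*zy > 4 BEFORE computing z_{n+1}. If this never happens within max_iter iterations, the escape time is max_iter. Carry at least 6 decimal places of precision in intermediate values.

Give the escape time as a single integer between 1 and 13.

Answer: 2

Derivation:
z_0 = 0 + 0i, c = 0.9720 + -0.4620i
Iter 1: z = 0.9720 + -0.4620i, |z|^2 = 1.1582
Iter 2: z = 1.7033 + -1.3601i, |z|^2 = 4.7513
Escaped at iteration 2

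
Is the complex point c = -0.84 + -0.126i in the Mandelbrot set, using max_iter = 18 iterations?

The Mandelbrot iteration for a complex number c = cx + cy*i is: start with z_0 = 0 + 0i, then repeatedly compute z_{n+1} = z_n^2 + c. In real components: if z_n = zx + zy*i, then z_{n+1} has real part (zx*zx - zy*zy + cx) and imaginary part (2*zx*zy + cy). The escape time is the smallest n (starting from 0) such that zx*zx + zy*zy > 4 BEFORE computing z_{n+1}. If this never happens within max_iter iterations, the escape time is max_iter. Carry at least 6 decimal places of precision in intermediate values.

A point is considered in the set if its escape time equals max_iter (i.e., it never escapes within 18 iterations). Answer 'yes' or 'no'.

Answer: yes

Derivation:
z_0 = 0 + 0i, c = -0.8400 + -0.1260i
Iter 1: z = -0.8400 + -0.1260i, |z|^2 = 0.7215
Iter 2: z = -0.1503 + 0.0857i, |z|^2 = 0.0299
Iter 3: z = -0.8248 + -0.1518i, |z|^2 = 0.7033
Iter 4: z = -0.1828 + 0.1243i, |z|^2 = 0.0489
Iter 5: z = -0.8220 + -0.1715i, |z|^2 = 0.7051
Iter 6: z = -0.1936 + 0.1559i, |z|^2 = 0.0618
Iter 7: z = -0.8268 + -0.1864i, |z|^2 = 0.7183
Iter 8: z = -0.1911 + 0.1822i, |z|^2 = 0.0697
Iter 9: z = -0.8367 + -0.1956i, |z|^2 = 0.7383
Iter 10: z = -0.1783 + 0.2014i, |z|^2 = 0.0723
Iter 11: z = -0.8488 + -0.1978i, |z|^2 = 0.7595
Iter 12: z = -0.1587 + 0.2098i, |z|^2 = 0.0692
Iter 13: z = -0.8588 + -0.1926i, |z|^2 = 0.7747
Iter 14: z = -0.1395 + 0.2048i, |z|^2 = 0.0614
Iter 15: z = -0.8625 + -0.1832i, |z|^2 = 0.7774
Iter 16: z = -0.1297 + 0.1899i, |z|^2 = 0.0529
Iter 17: z = -0.8593 + -0.1753i, |z|^2 = 0.7690
Did not escape in 18 iterations → in set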